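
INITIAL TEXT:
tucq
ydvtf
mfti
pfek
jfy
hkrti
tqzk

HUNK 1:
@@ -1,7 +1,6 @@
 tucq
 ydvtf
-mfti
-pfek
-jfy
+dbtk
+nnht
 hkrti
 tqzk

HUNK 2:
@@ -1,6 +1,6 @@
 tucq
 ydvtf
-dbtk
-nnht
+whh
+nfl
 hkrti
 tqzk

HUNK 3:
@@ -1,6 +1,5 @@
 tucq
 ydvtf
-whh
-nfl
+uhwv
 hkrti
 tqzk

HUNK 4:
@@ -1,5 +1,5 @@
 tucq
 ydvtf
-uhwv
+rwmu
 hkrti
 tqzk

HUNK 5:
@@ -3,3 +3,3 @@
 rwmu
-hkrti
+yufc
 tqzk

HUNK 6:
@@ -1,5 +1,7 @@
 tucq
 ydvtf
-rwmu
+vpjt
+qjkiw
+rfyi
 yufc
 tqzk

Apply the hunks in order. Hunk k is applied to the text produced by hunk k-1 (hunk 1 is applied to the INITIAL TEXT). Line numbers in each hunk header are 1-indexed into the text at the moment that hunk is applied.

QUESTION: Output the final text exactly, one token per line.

Answer: tucq
ydvtf
vpjt
qjkiw
rfyi
yufc
tqzk

Derivation:
Hunk 1: at line 1 remove [mfti,pfek,jfy] add [dbtk,nnht] -> 6 lines: tucq ydvtf dbtk nnht hkrti tqzk
Hunk 2: at line 1 remove [dbtk,nnht] add [whh,nfl] -> 6 lines: tucq ydvtf whh nfl hkrti tqzk
Hunk 3: at line 1 remove [whh,nfl] add [uhwv] -> 5 lines: tucq ydvtf uhwv hkrti tqzk
Hunk 4: at line 1 remove [uhwv] add [rwmu] -> 5 lines: tucq ydvtf rwmu hkrti tqzk
Hunk 5: at line 3 remove [hkrti] add [yufc] -> 5 lines: tucq ydvtf rwmu yufc tqzk
Hunk 6: at line 1 remove [rwmu] add [vpjt,qjkiw,rfyi] -> 7 lines: tucq ydvtf vpjt qjkiw rfyi yufc tqzk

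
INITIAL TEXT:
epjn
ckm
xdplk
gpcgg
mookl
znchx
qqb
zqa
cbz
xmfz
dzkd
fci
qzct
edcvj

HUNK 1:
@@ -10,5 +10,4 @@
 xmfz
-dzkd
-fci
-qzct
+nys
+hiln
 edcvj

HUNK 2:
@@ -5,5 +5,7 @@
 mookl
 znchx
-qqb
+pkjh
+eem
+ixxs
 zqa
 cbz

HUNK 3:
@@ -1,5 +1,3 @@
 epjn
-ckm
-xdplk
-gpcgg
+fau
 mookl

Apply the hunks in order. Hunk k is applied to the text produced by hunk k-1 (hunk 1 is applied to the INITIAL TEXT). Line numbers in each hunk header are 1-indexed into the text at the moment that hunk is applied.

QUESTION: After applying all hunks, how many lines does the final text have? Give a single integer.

Hunk 1: at line 10 remove [dzkd,fci,qzct] add [nys,hiln] -> 13 lines: epjn ckm xdplk gpcgg mookl znchx qqb zqa cbz xmfz nys hiln edcvj
Hunk 2: at line 5 remove [qqb] add [pkjh,eem,ixxs] -> 15 lines: epjn ckm xdplk gpcgg mookl znchx pkjh eem ixxs zqa cbz xmfz nys hiln edcvj
Hunk 3: at line 1 remove [ckm,xdplk,gpcgg] add [fau] -> 13 lines: epjn fau mookl znchx pkjh eem ixxs zqa cbz xmfz nys hiln edcvj
Final line count: 13

Answer: 13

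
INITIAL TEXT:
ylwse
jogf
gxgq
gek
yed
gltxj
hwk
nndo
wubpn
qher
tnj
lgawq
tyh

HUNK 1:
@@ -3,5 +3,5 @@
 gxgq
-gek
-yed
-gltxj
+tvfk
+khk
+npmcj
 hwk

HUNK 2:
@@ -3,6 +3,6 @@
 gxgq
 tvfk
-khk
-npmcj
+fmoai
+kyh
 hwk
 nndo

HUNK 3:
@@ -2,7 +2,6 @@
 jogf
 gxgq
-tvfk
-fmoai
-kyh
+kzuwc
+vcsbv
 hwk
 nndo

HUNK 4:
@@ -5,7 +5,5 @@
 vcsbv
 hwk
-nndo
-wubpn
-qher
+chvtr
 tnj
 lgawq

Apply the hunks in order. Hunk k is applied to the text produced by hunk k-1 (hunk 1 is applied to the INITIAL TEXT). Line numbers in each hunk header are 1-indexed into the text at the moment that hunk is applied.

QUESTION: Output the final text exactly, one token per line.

Hunk 1: at line 3 remove [gek,yed,gltxj] add [tvfk,khk,npmcj] -> 13 lines: ylwse jogf gxgq tvfk khk npmcj hwk nndo wubpn qher tnj lgawq tyh
Hunk 2: at line 3 remove [khk,npmcj] add [fmoai,kyh] -> 13 lines: ylwse jogf gxgq tvfk fmoai kyh hwk nndo wubpn qher tnj lgawq tyh
Hunk 3: at line 2 remove [tvfk,fmoai,kyh] add [kzuwc,vcsbv] -> 12 lines: ylwse jogf gxgq kzuwc vcsbv hwk nndo wubpn qher tnj lgawq tyh
Hunk 4: at line 5 remove [nndo,wubpn,qher] add [chvtr] -> 10 lines: ylwse jogf gxgq kzuwc vcsbv hwk chvtr tnj lgawq tyh

Answer: ylwse
jogf
gxgq
kzuwc
vcsbv
hwk
chvtr
tnj
lgawq
tyh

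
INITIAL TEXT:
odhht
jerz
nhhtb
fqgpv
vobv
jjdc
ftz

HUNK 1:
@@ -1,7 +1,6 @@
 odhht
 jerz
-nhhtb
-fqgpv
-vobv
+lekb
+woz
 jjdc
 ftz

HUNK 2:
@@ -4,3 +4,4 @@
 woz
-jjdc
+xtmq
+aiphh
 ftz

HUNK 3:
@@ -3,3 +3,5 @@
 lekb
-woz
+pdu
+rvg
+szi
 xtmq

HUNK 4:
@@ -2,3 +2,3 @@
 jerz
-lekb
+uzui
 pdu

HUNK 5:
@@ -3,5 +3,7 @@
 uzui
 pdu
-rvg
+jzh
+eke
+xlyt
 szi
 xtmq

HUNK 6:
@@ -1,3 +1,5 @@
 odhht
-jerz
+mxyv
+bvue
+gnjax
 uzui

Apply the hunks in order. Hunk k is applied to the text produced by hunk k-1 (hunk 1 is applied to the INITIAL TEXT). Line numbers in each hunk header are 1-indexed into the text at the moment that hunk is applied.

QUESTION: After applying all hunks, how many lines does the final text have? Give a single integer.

Answer: 13

Derivation:
Hunk 1: at line 1 remove [nhhtb,fqgpv,vobv] add [lekb,woz] -> 6 lines: odhht jerz lekb woz jjdc ftz
Hunk 2: at line 4 remove [jjdc] add [xtmq,aiphh] -> 7 lines: odhht jerz lekb woz xtmq aiphh ftz
Hunk 3: at line 3 remove [woz] add [pdu,rvg,szi] -> 9 lines: odhht jerz lekb pdu rvg szi xtmq aiphh ftz
Hunk 4: at line 2 remove [lekb] add [uzui] -> 9 lines: odhht jerz uzui pdu rvg szi xtmq aiphh ftz
Hunk 5: at line 3 remove [rvg] add [jzh,eke,xlyt] -> 11 lines: odhht jerz uzui pdu jzh eke xlyt szi xtmq aiphh ftz
Hunk 6: at line 1 remove [jerz] add [mxyv,bvue,gnjax] -> 13 lines: odhht mxyv bvue gnjax uzui pdu jzh eke xlyt szi xtmq aiphh ftz
Final line count: 13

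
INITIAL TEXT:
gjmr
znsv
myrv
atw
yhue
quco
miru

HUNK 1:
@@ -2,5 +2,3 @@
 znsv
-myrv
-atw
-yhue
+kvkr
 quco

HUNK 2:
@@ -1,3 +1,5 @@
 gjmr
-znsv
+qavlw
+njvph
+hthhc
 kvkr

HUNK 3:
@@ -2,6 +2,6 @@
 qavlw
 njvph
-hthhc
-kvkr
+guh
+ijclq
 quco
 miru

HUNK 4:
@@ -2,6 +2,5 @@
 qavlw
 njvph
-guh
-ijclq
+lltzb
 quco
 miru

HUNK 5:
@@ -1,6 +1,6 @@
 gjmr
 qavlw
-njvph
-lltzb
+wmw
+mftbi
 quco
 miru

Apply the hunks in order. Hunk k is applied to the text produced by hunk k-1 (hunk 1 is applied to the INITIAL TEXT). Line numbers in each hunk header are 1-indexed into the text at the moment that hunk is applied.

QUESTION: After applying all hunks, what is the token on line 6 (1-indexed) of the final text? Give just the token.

Hunk 1: at line 2 remove [myrv,atw,yhue] add [kvkr] -> 5 lines: gjmr znsv kvkr quco miru
Hunk 2: at line 1 remove [znsv] add [qavlw,njvph,hthhc] -> 7 lines: gjmr qavlw njvph hthhc kvkr quco miru
Hunk 3: at line 2 remove [hthhc,kvkr] add [guh,ijclq] -> 7 lines: gjmr qavlw njvph guh ijclq quco miru
Hunk 4: at line 2 remove [guh,ijclq] add [lltzb] -> 6 lines: gjmr qavlw njvph lltzb quco miru
Hunk 5: at line 1 remove [njvph,lltzb] add [wmw,mftbi] -> 6 lines: gjmr qavlw wmw mftbi quco miru
Final line 6: miru

Answer: miru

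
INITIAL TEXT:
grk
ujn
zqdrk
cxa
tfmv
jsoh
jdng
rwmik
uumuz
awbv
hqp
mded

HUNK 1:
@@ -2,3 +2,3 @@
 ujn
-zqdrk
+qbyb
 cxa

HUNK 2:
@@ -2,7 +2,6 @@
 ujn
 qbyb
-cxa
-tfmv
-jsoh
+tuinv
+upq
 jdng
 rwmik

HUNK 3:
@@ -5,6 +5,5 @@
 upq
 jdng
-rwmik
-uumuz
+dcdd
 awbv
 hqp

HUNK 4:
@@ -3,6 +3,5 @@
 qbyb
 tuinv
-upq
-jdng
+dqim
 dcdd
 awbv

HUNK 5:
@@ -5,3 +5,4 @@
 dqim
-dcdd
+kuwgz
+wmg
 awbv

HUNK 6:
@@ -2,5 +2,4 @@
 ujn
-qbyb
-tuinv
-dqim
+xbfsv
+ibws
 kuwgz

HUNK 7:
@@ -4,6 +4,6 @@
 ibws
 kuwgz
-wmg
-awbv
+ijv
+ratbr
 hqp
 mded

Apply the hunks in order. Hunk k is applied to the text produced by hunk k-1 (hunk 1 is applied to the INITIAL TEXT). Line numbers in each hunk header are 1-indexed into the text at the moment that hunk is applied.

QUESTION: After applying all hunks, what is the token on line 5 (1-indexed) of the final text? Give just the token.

Answer: kuwgz

Derivation:
Hunk 1: at line 2 remove [zqdrk] add [qbyb] -> 12 lines: grk ujn qbyb cxa tfmv jsoh jdng rwmik uumuz awbv hqp mded
Hunk 2: at line 2 remove [cxa,tfmv,jsoh] add [tuinv,upq] -> 11 lines: grk ujn qbyb tuinv upq jdng rwmik uumuz awbv hqp mded
Hunk 3: at line 5 remove [rwmik,uumuz] add [dcdd] -> 10 lines: grk ujn qbyb tuinv upq jdng dcdd awbv hqp mded
Hunk 4: at line 3 remove [upq,jdng] add [dqim] -> 9 lines: grk ujn qbyb tuinv dqim dcdd awbv hqp mded
Hunk 5: at line 5 remove [dcdd] add [kuwgz,wmg] -> 10 lines: grk ujn qbyb tuinv dqim kuwgz wmg awbv hqp mded
Hunk 6: at line 2 remove [qbyb,tuinv,dqim] add [xbfsv,ibws] -> 9 lines: grk ujn xbfsv ibws kuwgz wmg awbv hqp mded
Hunk 7: at line 4 remove [wmg,awbv] add [ijv,ratbr] -> 9 lines: grk ujn xbfsv ibws kuwgz ijv ratbr hqp mded
Final line 5: kuwgz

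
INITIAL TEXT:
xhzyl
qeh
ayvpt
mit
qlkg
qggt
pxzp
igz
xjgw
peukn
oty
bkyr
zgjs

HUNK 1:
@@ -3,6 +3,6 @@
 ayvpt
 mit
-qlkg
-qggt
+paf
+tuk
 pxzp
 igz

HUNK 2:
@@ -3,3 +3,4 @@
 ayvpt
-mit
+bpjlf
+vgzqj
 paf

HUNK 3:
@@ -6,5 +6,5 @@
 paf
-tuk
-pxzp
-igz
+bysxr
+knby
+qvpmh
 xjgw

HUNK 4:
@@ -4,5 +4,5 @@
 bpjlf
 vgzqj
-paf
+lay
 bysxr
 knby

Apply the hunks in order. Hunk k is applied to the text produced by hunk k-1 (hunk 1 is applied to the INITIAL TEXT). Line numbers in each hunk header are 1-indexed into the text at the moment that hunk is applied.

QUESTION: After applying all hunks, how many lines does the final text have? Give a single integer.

Hunk 1: at line 3 remove [qlkg,qggt] add [paf,tuk] -> 13 lines: xhzyl qeh ayvpt mit paf tuk pxzp igz xjgw peukn oty bkyr zgjs
Hunk 2: at line 3 remove [mit] add [bpjlf,vgzqj] -> 14 lines: xhzyl qeh ayvpt bpjlf vgzqj paf tuk pxzp igz xjgw peukn oty bkyr zgjs
Hunk 3: at line 6 remove [tuk,pxzp,igz] add [bysxr,knby,qvpmh] -> 14 lines: xhzyl qeh ayvpt bpjlf vgzqj paf bysxr knby qvpmh xjgw peukn oty bkyr zgjs
Hunk 4: at line 4 remove [paf] add [lay] -> 14 lines: xhzyl qeh ayvpt bpjlf vgzqj lay bysxr knby qvpmh xjgw peukn oty bkyr zgjs
Final line count: 14

Answer: 14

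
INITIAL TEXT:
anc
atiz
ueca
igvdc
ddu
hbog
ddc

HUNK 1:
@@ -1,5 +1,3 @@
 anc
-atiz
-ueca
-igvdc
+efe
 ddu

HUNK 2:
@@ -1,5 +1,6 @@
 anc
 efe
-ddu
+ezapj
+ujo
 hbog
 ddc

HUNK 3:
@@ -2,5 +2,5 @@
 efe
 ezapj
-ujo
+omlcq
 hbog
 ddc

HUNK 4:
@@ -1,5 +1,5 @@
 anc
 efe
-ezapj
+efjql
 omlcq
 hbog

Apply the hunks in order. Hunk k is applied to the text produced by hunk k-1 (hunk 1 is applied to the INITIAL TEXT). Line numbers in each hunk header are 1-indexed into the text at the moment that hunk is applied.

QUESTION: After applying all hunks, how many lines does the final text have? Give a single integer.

Hunk 1: at line 1 remove [atiz,ueca,igvdc] add [efe] -> 5 lines: anc efe ddu hbog ddc
Hunk 2: at line 1 remove [ddu] add [ezapj,ujo] -> 6 lines: anc efe ezapj ujo hbog ddc
Hunk 3: at line 2 remove [ujo] add [omlcq] -> 6 lines: anc efe ezapj omlcq hbog ddc
Hunk 4: at line 1 remove [ezapj] add [efjql] -> 6 lines: anc efe efjql omlcq hbog ddc
Final line count: 6

Answer: 6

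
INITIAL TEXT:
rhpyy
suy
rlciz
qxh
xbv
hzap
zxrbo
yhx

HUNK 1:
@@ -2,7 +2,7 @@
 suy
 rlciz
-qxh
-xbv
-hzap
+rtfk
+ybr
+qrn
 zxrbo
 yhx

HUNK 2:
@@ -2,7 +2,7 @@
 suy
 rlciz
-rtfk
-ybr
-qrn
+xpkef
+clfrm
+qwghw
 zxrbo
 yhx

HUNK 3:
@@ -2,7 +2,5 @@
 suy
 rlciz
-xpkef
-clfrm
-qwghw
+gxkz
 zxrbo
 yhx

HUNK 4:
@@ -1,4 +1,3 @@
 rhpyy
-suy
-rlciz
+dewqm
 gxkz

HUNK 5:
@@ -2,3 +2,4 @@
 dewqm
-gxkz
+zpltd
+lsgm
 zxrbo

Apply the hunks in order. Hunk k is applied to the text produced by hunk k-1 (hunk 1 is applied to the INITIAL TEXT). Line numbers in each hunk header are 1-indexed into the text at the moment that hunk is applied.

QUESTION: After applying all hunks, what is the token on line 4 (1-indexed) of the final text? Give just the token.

Hunk 1: at line 2 remove [qxh,xbv,hzap] add [rtfk,ybr,qrn] -> 8 lines: rhpyy suy rlciz rtfk ybr qrn zxrbo yhx
Hunk 2: at line 2 remove [rtfk,ybr,qrn] add [xpkef,clfrm,qwghw] -> 8 lines: rhpyy suy rlciz xpkef clfrm qwghw zxrbo yhx
Hunk 3: at line 2 remove [xpkef,clfrm,qwghw] add [gxkz] -> 6 lines: rhpyy suy rlciz gxkz zxrbo yhx
Hunk 4: at line 1 remove [suy,rlciz] add [dewqm] -> 5 lines: rhpyy dewqm gxkz zxrbo yhx
Hunk 5: at line 2 remove [gxkz] add [zpltd,lsgm] -> 6 lines: rhpyy dewqm zpltd lsgm zxrbo yhx
Final line 4: lsgm

Answer: lsgm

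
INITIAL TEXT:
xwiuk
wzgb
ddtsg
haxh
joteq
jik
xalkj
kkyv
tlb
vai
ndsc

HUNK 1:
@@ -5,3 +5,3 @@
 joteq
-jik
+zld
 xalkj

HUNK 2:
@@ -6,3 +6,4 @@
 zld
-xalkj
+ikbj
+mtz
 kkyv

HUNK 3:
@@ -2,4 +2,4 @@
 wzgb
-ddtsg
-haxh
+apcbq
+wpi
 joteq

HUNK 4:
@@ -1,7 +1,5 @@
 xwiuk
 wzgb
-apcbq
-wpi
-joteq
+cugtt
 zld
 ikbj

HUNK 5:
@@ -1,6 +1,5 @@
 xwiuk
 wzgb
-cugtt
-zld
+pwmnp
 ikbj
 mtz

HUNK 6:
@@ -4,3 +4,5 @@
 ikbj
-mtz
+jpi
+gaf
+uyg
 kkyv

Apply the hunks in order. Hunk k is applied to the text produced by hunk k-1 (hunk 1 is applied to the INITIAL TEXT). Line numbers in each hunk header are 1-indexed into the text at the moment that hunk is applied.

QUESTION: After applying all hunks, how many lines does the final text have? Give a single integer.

Hunk 1: at line 5 remove [jik] add [zld] -> 11 lines: xwiuk wzgb ddtsg haxh joteq zld xalkj kkyv tlb vai ndsc
Hunk 2: at line 6 remove [xalkj] add [ikbj,mtz] -> 12 lines: xwiuk wzgb ddtsg haxh joteq zld ikbj mtz kkyv tlb vai ndsc
Hunk 3: at line 2 remove [ddtsg,haxh] add [apcbq,wpi] -> 12 lines: xwiuk wzgb apcbq wpi joteq zld ikbj mtz kkyv tlb vai ndsc
Hunk 4: at line 1 remove [apcbq,wpi,joteq] add [cugtt] -> 10 lines: xwiuk wzgb cugtt zld ikbj mtz kkyv tlb vai ndsc
Hunk 5: at line 1 remove [cugtt,zld] add [pwmnp] -> 9 lines: xwiuk wzgb pwmnp ikbj mtz kkyv tlb vai ndsc
Hunk 6: at line 4 remove [mtz] add [jpi,gaf,uyg] -> 11 lines: xwiuk wzgb pwmnp ikbj jpi gaf uyg kkyv tlb vai ndsc
Final line count: 11

Answer: 11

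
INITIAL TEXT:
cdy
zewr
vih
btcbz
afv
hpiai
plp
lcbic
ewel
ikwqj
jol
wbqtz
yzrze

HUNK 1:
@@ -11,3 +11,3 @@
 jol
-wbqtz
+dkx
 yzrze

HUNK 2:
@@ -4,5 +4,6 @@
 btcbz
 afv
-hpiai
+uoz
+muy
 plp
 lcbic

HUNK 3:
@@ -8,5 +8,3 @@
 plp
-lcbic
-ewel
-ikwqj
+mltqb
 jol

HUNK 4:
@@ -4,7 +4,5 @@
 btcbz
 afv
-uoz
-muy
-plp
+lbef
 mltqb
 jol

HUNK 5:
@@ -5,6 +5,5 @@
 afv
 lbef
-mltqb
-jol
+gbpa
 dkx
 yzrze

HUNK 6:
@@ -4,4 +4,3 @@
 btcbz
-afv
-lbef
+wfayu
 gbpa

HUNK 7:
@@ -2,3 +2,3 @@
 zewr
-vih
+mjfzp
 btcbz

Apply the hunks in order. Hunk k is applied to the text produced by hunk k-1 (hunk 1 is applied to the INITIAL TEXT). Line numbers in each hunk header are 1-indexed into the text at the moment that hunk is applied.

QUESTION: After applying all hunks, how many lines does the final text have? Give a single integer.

Hunk 1: at line 11 remove [wbqtz] add [dkx] -> 13 lines: cdy zewr vih btcbz afv hpiai plp lcbic ewel ikwqj jol dkx yzrze
Hunk 2: at line 4 remove [hpiai] add [uoz,muy] -> 14 lines: cdy zewr vih btcbz afv uoz muy plp lcbic ewel ikwqj jol dkx yzrze
Hunk 3: at line 8 remove [lcbic,ewel,ikwqj] add [mltqb] -> 12 lines: cdy zewr vih btcbz afv uoz muy plp mltqb jol dkx yzrze
Hunk 4: at line 4 remove [uoz,muy,plp] add [lbef] -> 10 lines: cdy zewr vih btcbz afv lbef mltqb jol dkx yzrze
Hunk 5: at line 5 remove [mltqb,jol] add [gbpa] -> 9 lines: cdy zewr vih btcbz afv lbef gbpa dkx yzrze
Hunk 6: at line 4 remove [afv,lbef] add [wfayu] -> 8 lines: cdy zewr vih btcbz wfayu gbpa dkx yzrze
Hunk 7: at line 2 remove [vih] add [mjfzp] -> 8 lines: cdy zewr mjfzp btcbz wfayu gbpa dkx yzrze
Final line count: 8

Answer: 8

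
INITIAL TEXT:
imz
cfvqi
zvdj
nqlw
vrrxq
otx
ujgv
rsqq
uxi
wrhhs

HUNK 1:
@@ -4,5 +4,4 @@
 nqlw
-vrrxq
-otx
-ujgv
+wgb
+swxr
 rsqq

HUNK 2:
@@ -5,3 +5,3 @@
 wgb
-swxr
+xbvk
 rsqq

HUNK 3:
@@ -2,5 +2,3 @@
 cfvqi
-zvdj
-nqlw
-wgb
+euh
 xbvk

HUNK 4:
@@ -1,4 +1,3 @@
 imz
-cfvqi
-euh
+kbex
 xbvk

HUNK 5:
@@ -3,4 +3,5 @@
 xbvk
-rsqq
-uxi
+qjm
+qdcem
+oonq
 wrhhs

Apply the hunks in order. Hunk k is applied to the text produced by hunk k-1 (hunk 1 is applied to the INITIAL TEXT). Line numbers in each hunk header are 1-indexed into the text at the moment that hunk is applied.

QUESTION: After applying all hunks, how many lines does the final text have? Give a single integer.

Answer: 7

Derivation:
Hunk 1: at line 4 remove [vrrxq,otx,ujgv] add [wgb,swxr] -> 9 lines: imz cfvqi zvdj nqlw wgb swxr rsqq uxi wrhhs
Hunk 2: at line 5 remove [swxr] add [xbvk] -> 9 lines: imz cfvqi zvdj nqlw wgb xbvk rsqq uxi wrhhs
Hunk 3: at line 2 remove [zvdj,nqlw,wgb] add [euh] -> 7 lines: imz cfvqi euh xbvk rsqq uxi wrhhs
Hunk 4: at line 1 remove [cfvqi,euh] add [kbex] -> 6 lines: imz kbex xbvk rsqq uxi wrhhs
Hunk 5: at line 3 remove [rsqq,uxi] add [qjm,qdcem,oonq] -> 7 lines: imz kbex xbvk qjm qdcem oonq wrhhs
Final line count: 7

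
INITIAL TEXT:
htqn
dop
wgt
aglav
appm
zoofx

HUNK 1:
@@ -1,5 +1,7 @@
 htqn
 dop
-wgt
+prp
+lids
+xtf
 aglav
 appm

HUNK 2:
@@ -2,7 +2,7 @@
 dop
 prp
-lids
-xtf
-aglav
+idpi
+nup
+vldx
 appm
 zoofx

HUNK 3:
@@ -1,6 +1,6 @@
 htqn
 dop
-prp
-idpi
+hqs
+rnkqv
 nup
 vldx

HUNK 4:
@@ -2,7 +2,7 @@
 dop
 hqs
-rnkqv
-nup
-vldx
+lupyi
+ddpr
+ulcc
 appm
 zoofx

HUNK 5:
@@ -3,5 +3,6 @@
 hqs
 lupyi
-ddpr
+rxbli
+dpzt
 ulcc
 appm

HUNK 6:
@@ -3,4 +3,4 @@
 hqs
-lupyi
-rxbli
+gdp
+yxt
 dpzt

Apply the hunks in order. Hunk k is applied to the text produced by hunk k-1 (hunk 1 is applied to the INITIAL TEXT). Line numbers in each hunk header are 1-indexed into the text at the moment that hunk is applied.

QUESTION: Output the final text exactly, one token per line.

Hunk 1: at line 1 remove [wgt] add [prp,lids,xtf] -> 8 lines: htqn dop prp lids xtf aglav appm zoofx
Hunk 2: at line 2 remove [lids,xtf,aglav] add [idpi,nup,vldx] -> 8 lines: htqn dop prp idpi nup vldx appm zoofx
Hunk 3: at line 1 remove [prp,idpi] add [hqs,rnkqv] -> 8 lines: htqn dop hqs rnkqv nup vldx appm zoofx
Hunk 4: at line 2 remove [rnkqv,nup,vldx] add [lupyi,ddpr,ulcc] -> 8 lines: htqn dop hqs lupyi ddpr ulcc appm zoofx
Hunk 5: at line 3 remove [ddpr] add [rxbli,dpzt] -> 9 lines: htqn dop hqs lupyi rxbli dpzt ulcc appm zoofx
Hunk 6: at line 3 remove [lupyi,rxbli] add [gdp,yxt] -> 9 lines: htqn dop hqs gdp yxt dpzt ulcc appm zoofx

Answer: htqn
dop
hqs
gdp
yxt
dpzt
ulcc
appm
zoofx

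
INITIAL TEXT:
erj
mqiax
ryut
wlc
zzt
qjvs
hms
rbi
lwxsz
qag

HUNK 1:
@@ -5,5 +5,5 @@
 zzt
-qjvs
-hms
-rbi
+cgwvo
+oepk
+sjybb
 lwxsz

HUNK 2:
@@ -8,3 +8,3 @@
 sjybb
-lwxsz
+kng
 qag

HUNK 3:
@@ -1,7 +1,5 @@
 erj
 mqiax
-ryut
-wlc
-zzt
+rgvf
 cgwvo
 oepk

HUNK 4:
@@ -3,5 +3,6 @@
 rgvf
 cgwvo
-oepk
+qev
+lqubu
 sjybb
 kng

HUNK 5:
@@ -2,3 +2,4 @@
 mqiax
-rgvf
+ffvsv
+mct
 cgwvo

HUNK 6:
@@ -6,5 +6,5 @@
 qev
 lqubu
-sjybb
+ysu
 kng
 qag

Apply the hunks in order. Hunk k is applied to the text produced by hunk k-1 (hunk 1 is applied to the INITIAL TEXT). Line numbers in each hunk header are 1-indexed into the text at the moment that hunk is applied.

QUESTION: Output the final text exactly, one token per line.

Answer: erj
mqiax
ffvsv
mct
cgwvo
qev
lqubu
ysu
kng
qag

Derivation:
Hunk 1: at line 5 remove [qjvs,hms,rbi] add [cgwvo,oepk,sjybb] -> 10 lines: erj mqiax ryut wlc zzt cgwvo oepk sjybb lwxsz qag
Hunk 2: at line 8 remove [lwxsz] add [kng] -> 10 lines: erj mqiax ryut wlc zzt cgwvo oepk sjybb kng qag
Hunk 3: at line 1 remove [ryut,wlc,zzt] add [rgvf] -> 8 lines: erj mqiax rgvf cgwvo oepk sjybb kng qag
Hunk 4: at line 3 remove [oepk] add [qev,lqubu] -> 9 lines: erj mqiax rgvf cgwvo qev lqubu sjybb kng qag
Hunk 5: at line 2 remove [rgvf] add [ffvsv,mct] -> 10 lines: erj mqiax ffvsv mct cgwvo qev lqubu sjybb kng qag
Hunk 6: at line 6 remove [sjybb] add [ysu] -> 10 lines: erj mqiax ffvsv mct cgwvo qev lqubu ysu kng qag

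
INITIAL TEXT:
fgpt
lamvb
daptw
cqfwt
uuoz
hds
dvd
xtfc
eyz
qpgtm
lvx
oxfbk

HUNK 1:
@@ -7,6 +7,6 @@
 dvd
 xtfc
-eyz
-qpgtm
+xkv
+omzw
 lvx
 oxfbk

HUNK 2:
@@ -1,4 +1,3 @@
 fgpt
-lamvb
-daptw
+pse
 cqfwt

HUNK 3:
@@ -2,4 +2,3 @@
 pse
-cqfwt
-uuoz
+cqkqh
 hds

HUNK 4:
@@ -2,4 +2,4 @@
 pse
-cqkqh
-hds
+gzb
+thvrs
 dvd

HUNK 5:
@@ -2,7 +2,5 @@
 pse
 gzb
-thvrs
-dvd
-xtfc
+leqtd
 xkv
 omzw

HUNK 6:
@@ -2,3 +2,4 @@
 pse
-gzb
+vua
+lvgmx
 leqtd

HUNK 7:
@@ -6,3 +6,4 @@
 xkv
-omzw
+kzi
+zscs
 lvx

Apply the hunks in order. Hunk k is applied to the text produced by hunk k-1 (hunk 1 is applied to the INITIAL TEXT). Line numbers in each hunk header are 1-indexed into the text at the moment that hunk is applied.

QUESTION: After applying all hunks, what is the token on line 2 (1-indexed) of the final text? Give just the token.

Hunk 1: at line 7 remove [eyz,qpgtm] add [xkv,omzw] -> 12 lines: fgpt lamvb daptw cqfwt uuoz hds dvd xtfc xkv omzw lvx oxfbk
Hunk 2: at line 1 remove [lamvb,daptw] add [pse] -> 11 lines: fgpt pse cqfwt uuoz hds dvd xtfc xkv omzw lvx oxfbk
Hunk 3: at line 2 remove [cqfwt,uuoz] add [cqkqh] -> 10 lines: fgpt pse cqkqh hds dvd xtfc xkv omzw lvx oxfbk
Hunk 4: at line 2 remove [cqkqh,hds] add [gzb,thvrs] -> 10 lines: fgpt pse gzb thvrs dvd xtfc xkv omzw lvx oxfbk
Hunk 5: at line 2 remove [thvrs,dvd,xtfc] add [leqtd] -> 8 lines: fgpt pse gzb leqtd xkv omzw lvx oxfbk
Hunk 6: at line 2 remove [gzb] add [vua,lvgmx] -> 9 lines: fgpt pse vua lvgmx leqtd xkv omzw lvx oxfbk
Hunk 7: at line 6 remove [omzw] add [kzi,zscs] -> 10 lines: fgpt pse vua lvgmx leqtd xkv kzi zscs lvx oxfbk
Final line 2: pse

Answer: pse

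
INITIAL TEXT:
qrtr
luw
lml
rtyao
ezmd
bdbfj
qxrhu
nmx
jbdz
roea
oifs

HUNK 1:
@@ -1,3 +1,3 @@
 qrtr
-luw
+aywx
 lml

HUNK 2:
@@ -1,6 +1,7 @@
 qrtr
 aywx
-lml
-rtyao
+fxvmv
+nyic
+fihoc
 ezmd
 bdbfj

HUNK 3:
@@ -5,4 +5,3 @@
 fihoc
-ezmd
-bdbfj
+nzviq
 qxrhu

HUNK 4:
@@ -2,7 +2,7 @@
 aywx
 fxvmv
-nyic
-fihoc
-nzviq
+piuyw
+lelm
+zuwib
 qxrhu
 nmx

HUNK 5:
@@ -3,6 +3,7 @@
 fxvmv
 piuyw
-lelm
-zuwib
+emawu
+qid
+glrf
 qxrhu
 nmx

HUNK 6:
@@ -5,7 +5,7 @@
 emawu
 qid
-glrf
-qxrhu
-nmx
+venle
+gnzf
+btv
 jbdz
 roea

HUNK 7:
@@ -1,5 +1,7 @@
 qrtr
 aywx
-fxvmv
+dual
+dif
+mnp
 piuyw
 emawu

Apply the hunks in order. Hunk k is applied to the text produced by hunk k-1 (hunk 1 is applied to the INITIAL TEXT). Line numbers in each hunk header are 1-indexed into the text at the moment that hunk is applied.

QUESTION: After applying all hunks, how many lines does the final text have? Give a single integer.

Hunk 1: at line 1 remove [luw] add [aywx] -> 11 lines: qrtr aywx lml rtyao ezmd bdbfj qxrhu nmx jbdz roea oifs
Hunk 2: at line 1 remove [lml,rtyao] add [fxvmv,nyic,fihoc] -> 12 lines: qrtr aywx fxvmv nyic fihoc ezmd bdbfj qxrhu nmx jbdz roea oifs
Hunk 3: at line 5 remove [ezmd,bdbfj] add [nzviq] -> 11 lines: qrtr aywx fxvmv nyic fihoc nzviq qxrhu nmx jbdz roea oifs
Hunk 4: at line 2 remove [nyic,fihoc,nzviq] add [piuyw,lelm,zuwib] -> 11 lines: qrtr aywx fxvmv piuyw lelm zuwib qxrhu nmx jbdz roea oifs
Hunk 5: at line 3 remove [lelm,zuwib] add [emawu,qid,glrf] -> 12 lines: qrtr aywx fxvmv piuyw emawu qid glrf qxrhu nmx jbdz roea oifs
Hunk 6: at line 5 remove [glrf,qxrhu,nmx] add [venle,gnzf,btv] -> 12 lines: qrtr aywx fxvmv piuyw emawu qid venle gnzf btv jbdz roea oifs
Hunk 7: at line 1 remove [fxvmv] add [dual,dif,mnp] -> 14 lines: qrtr aywx dual dif mnp piuyw emawu qid venle gnzf btv jbdz roea oifs
Final line count: 14

Answer: 14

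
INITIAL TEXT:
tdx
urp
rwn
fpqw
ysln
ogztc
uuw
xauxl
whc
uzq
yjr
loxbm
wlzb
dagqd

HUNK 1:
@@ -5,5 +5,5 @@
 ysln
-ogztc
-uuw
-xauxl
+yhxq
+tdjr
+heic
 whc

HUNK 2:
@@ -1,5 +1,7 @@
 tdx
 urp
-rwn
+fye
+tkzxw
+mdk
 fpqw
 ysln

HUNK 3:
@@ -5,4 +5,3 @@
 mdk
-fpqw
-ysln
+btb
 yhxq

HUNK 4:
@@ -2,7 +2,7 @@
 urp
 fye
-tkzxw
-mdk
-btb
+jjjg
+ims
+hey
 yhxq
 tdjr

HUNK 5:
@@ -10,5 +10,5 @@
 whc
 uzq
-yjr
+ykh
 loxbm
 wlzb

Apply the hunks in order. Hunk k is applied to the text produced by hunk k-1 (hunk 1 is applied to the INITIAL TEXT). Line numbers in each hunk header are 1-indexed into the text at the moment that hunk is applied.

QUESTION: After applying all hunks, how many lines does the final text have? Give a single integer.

Hunk 1: at line 5 remove [ogztc,uuw,xauxl] add [yhxq,tdjr,heic] -> 14 lines: tdx urp rwn fpqw ysln yhxq tdjr heic whc uzq yjr loxbm wlzb dagqd
Hunk 2: at line 1 remove [rwn] add [fye,tkzxw,mdk] -> 16 lines: tdx urp fye tkzxw mdk fpqw ysln yhxq tdjr heic whc uzq yjr loxbm wlzb dagqd
Hunk 3: at line 5 remove [fpqw,ysln] add [btb] -> 15 lines: tdx urp fye tkzxw mdk btb yhxq tdjr heic whc uzq yjr loxbm wlzb dagqd
Hunk 4: at line 2 remove [tkzxw,mdk,btb] add [jjjg,ims,hey] -> 15 lines: tdx urp fye jjjg ims hey yhxq tdjr heic whc uzq yjr loxbm wlzb dagqd
Hunk 5: at line 10 remove [yjr] add [ykh] -> 15 lines: tdx urp fye jjjg ims hey yhxq tdjr heic whc uzq ykh loxbm wlzb dagqd
Final line count: 15

Answer: 15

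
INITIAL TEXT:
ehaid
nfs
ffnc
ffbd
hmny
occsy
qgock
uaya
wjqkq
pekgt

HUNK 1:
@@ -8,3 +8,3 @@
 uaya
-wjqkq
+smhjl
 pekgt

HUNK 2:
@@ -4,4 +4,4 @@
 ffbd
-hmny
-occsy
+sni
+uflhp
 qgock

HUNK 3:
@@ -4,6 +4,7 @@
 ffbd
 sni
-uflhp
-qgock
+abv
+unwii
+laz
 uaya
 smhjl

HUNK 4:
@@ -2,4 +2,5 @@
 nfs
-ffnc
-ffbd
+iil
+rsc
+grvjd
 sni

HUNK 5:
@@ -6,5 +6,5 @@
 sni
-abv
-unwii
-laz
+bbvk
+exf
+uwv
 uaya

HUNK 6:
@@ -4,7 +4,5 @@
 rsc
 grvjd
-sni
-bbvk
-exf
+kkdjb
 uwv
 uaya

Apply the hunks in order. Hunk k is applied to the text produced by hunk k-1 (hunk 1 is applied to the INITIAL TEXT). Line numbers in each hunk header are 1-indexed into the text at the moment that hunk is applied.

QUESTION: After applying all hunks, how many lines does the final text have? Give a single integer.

Answer: 10

Derivation:
Hunk 1: at line 8 remove [wjqkq] add [smhjl] -> 10 lines: ehaid nfs ffnc ffbd hmny occsy qgock uaya smhjl pekgt
Hunk 2: at line 4 remove [hmny,occsy] add [sni,uflhp] -> 10 lines: ehaid nfs ffnc ffbd sni uflhp qgock uaya smhjl pekgt
Hunk 3: at line 4 remove [uflhp,qgock] add [abv,unwii,laz] -> 11 lines: ehaid nfs ffnc ffbd sni abv unwii laz uaya smhjl pekgt
Hunk 4: at line 2 remove [ffnc,ffbd] add [iil,rsc,grvjd] -> 12 lines: ehaid nfs iil rsc grvjd sni abv unwii laz uaya smhjl pekgt
Hunk 5: at line 6 remove [abv,unwii,laz] add [bbvk,exf,uwv] -> 12 lines: ehaid nfs iil rsc grvjd sni bbvk exf uwv uaya smhjl pekgt
Hunk 6: at line 4 remove [sni,bbvk,exf] add [kkdjb] -> 10 lines: ehaid nfs iil rsc grvjd kkdjb uwv uaya smhjl pekgt
Final line count: 10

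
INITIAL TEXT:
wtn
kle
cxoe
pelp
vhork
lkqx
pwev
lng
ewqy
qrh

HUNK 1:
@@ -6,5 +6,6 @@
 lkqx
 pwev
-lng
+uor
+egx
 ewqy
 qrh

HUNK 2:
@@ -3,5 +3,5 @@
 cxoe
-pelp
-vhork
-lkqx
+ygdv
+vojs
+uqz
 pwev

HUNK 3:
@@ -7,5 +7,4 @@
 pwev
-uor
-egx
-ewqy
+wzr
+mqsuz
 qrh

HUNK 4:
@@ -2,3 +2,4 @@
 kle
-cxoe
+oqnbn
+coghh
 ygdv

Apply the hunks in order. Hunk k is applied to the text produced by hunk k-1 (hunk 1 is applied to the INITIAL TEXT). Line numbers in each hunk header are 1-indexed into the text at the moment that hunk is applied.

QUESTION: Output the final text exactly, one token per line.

Answer: wtn
kle
oqnbn
coghh
ygdv
vojs
uqz
pwev
wzr
mqsuz
qrh

Derivation:
Hunk 1: at line 6 remove [lng] add [uor,egx] -> 11 lines: wtn kle cxoe pelp vhork lkqx pwev uor egx ewqy qrh
Hunk 2: at line 3 remove [pelp,vhork,lkqx] add [ygdv,vojs,uqz] -> 11 lines: wtn kle cxoe ygdv vojs uqz pwev uor egx ewqy qrh
Hunk 3: at line 7 remove [uor,egx,ewqy] add [wzr,mqsuz] -> 10 lines: wtn kle cxoe ygdv vojs uqz pwev wzr mqsuz qrh
Hunk 4: at line 2 remove [cxoe] add [oqnbn,coghh] -> 11 lines: wtn kle oqnbn coghh ygdv vojs uqz pwev wzr mqsuz qrh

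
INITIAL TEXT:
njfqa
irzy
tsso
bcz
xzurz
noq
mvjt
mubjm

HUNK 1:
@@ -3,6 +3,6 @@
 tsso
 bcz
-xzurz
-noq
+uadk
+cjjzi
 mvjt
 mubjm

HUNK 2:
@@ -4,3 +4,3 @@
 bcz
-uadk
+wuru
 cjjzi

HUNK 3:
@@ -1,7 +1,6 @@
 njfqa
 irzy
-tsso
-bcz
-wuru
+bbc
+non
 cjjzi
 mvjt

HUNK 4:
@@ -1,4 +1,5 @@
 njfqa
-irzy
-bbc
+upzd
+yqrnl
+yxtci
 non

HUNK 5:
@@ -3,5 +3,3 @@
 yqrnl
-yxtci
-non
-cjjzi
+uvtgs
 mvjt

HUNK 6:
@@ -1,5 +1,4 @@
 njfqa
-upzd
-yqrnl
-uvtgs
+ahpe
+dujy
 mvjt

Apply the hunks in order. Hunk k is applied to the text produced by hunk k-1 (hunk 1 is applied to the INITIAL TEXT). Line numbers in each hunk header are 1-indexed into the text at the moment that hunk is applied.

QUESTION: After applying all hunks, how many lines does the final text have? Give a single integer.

Answer: 5

Derivation:
Hunk 1: at line 3 remove [xzurz,noq] add [uadk,cjjzi] -> 8 lines: njfqa irzy tsso bcz uadk cjjzi mvjt mubjm
Hunk 2: at line 4 remove [uadk] add [wuru] -> 8 lines: njfqa irzy tsso bcz wuru cjjzi mvjt mubjm
Hunk 3: at line 1 remove [tsso,bcz,wuru] add [bbc,non] -> 7 lines: njfqa irzy bbc non cjjzi mvjt mubjm
Hunk 4: at line 1 remove [irzy,bbc] add [upzd,yqrnl,yxtci] -> 8 lines: njfqa upzd yqrnl yxtci non cjjzi mvjt mubjm
Hunk 5: at line 3 remove [yxtci,non,cjjzi] add [uvtgs] -> 6 lines: njfqa upzd yqrnl uvtgs mvjt mubjm
Hunk 6: at line 1 remove [upzd,yqrnl,uvtgs] add [ahpe,dujy] -> 5 lines: njfqa ahpe dujy mvjt mubjm
Final line count: 5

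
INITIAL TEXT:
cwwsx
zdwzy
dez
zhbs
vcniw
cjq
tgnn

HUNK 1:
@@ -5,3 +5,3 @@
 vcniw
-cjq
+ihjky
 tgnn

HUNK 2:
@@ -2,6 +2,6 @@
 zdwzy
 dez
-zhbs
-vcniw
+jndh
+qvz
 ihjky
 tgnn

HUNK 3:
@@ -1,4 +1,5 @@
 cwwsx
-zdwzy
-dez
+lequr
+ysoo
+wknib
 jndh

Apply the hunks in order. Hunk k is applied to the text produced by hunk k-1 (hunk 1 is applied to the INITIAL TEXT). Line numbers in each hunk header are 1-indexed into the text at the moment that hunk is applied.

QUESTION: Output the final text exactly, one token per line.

Hunk 1: at line 5 remove [cjq] add [ihjky] -> 7 lines: cwwsx zdwzy dez zhbs vcniw ihjky tgnn
Hunk 2: at line 2 remove [zhbs,vcniw] add [jndh,qvz] -> 7 lines: cwwsx zdwzy dez jndh qvz ihjky tgnn
Hunk 3: at line 1 remove [zdwzy,dez] add [lequr,ysoo,wknib] -> 8 lines: cwwsx lequr ysoo wknib jndh qvz ihjky tgnn

Answer: cwwsx
lequr
ysoo
wknib
jndh
qvz
ihjky
tgnn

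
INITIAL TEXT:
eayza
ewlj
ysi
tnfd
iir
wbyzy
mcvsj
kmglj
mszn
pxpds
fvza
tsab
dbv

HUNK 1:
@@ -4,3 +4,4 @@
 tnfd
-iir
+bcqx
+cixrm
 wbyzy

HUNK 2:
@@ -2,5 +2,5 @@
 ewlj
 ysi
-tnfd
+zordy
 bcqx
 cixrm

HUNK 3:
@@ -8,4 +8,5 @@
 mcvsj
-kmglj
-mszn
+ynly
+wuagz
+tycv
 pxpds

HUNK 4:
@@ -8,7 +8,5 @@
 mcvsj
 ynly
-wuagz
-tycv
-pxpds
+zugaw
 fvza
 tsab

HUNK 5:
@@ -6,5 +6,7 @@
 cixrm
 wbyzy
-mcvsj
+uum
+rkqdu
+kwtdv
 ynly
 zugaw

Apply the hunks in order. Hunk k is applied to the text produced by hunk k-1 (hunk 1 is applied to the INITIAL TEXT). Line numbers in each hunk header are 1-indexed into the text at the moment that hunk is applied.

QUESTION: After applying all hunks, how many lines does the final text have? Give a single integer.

Hunk 1: at line 4 remove [iir] add [bcqx,cixrm] -> 14 lines: eayza ewlj ysi tnfd bcqx cixrm wbyzy mcvsj kmglj mszn pxpds fvza tsab dbv
Hunk 2: at line 2 remove [tnfd] add [zordy] -> 14 lines: eayza ewlj ysi zordy bcqx cixrm wbyzy mcvsj kmglj mszn pxpds fvza tsab dbv
Hunk 3: at line 8 remove [kmglj,mszn] add [ynly,wuagz,tycv] -> 15 lines: eayza ewlj ysi zordy bcqx cixrm wbyzy mcvsj ynly wuagz tycv pxpds fvza tsab dbv
Hunk 4: at line 8 remove [wuagz,tycv,pxpds] add [zugaw] -> 13 lines: eayza ewlj ysi zordy bcqx cixrm wbyzy mcvsj ynly zugaw fvza tsab dbv
Hunk 5: at line 6 remove [mcvsj] add [uum,rkqdu,kwtdv] -> 15 lines: eayza ewlj ysi zordy bcqx cixrm wbyzy uum rkqdu kwtdv ynly zugaw fvza tsab dbv
Final line count: 15

Answer: 15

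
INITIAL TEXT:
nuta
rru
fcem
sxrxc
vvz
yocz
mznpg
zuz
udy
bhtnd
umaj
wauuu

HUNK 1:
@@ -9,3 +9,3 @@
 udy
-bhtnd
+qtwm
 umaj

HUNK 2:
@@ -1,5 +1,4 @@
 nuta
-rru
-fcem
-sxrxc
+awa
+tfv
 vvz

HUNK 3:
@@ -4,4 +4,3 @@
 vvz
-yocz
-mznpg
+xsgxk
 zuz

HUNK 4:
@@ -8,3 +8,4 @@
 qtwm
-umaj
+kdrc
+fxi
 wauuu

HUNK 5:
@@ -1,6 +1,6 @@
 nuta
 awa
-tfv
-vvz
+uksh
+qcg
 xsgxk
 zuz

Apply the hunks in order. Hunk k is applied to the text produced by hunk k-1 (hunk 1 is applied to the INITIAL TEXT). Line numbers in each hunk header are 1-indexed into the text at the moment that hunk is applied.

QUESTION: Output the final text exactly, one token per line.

Answer: nuta
awa
uksh
qcg
xsgxk
zuz
udy
qtwm
kdrc
fxi
wauuu

Derivation:
Hunk 1: at line 9 remove [bhtnd] add [qtwm] -> 12 lines: nuta rru fcem sxrxc vvz yocz mznpg zuz udy qtwm umaj wauuu
Hunk 2: at line 1 remove [rru,fcem,sxrxc] add [awa,tfv] -> 11 lines: nuta awa tfv vvz yocz mznpg zuz udy qtwm umaj wauuu
Hunk 3: at line 4 remove [yocz,mznpg] add [xsgxk] -> 10 lines: nuta awa tfv vvz xsgxk zuz udy qtwm umaj wauuu
Hunk 4: at line 8 remove [umaj] add [kdrc,fxi] -> 11 lines: nuta awa tfv vvz xsgxk zuz udy qtwm kdrc fxi wauuu
Hunk 5: at line 1 remove [tfv,vvz] add [uksh,qcg] -> 11 lines: nuta awa uksh qcg xsgxk zuz udy qtwm kdrc fxi wauuu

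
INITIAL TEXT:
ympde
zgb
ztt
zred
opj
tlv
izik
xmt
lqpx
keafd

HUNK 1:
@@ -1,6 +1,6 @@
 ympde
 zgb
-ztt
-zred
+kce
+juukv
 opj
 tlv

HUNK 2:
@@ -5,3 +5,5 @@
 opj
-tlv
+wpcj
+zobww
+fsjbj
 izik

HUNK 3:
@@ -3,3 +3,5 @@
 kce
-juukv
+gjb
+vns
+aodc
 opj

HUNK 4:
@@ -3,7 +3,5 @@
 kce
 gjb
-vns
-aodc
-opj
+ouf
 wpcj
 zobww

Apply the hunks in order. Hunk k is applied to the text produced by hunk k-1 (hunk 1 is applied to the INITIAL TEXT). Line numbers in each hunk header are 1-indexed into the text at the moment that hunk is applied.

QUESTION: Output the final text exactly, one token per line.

Hunk 1: at line 1 remove [ztt,zred] add [kce,juukv] -> 10 lines: ympde zgb kce juukv opj tlv izik xmt lqpx keafd
Hunk 2: at line 5 remove [tlv] add [wpcj,zobww,fsjbj] -> 12 lines: ympde zgb kce juukv opj wpcj zobww fsjbj izik xmt lqpx keafd
Hunk 3: at line 3 remove [juukv] add [gjb,vns,aodc] -> 14 lines: ympde zgb kce gjb vns aodc opj wpcj zobww fsjbj izik xmt lqpx keafd
Hunk 4: at line 3 remove [vns,aodc,opj] add [ouf] -> 12 lines: ympde zgb kce gjb ouf wpcj zobww fsjbj izik xmt lqpx keafd

Answer: ympde
zgb
kce
gjb
ouf
wpcj
zobww
fsjbj
izik
xmt
lqpx
keafd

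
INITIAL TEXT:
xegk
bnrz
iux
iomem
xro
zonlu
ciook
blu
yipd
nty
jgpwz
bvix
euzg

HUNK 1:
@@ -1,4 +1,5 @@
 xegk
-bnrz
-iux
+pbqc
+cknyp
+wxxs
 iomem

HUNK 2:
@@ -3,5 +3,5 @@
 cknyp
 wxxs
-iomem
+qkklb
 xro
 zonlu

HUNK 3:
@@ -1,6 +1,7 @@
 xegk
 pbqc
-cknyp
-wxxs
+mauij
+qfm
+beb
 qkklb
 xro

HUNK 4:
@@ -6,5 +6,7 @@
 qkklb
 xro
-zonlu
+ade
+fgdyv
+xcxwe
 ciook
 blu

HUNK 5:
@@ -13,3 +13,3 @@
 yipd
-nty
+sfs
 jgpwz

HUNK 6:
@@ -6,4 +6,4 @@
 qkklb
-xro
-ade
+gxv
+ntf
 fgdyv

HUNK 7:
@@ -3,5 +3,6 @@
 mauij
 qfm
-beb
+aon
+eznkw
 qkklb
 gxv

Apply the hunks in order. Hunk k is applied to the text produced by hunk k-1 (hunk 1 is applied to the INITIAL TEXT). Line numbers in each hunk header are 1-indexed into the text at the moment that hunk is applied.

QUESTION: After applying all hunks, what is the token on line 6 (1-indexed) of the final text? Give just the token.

Hunk 1: at line 1 remove [bnrz,iux] add [pbqc,cknyp,wxxs] -> 14 lines: xegk pbqc cknyp wxxs iomem xro zonlu ciook blu yipd nty jgpwz bvix euzg
Hunk 2: at line 3 remove [iomem] add [qkklb] -> 14 lines: xegk pbqc cknyp wxxs qkklb xro zonlu ciook blu yipd nty jgpwz bvix euzg
Hunk 3: at line 1 remove [cknyp,wxxs] add [mauij,qfm,beb] -> 15 lines: xegk pbqc mauij qfm beb qkklb xro zonlu ciook blu yipd nty jgpwz bvix euzg
Hunk 4: at line 6 remove [zonlu] add [ade,fgdyv,xcxwe] -> 17 lines: xegk pbqc mauij qfm beb qkklb xro ade fgdyv xcxwe ciook blu yipd nty jgpwz bvix euzg
Hunk 5: at line 13 remove [nty] add [sfs] -> 17 lines: xegk pbqc mauij qfm beb qkklb xro ade fgdyv xcxwe ciook blu yipd sfs jgpwz bvix euzg
Hunk 6: at line 6 remove [xro,ade] add [gxv,ntf] -> 17 lines: xegk pbqc mauij qfm beb qkklb gxv ntf fgdyv xcxwe ciook blu yipd sfs jgpwz bvix euzg
Hunk 7: at line 3 remove [beb] add [aon,eznkw] -> 18 lines: xegk pbqc mauij qfm aon eznkw qkklb gxv ntf fgdyv xcxwe ciook blu yipd sfs jgpwz bvix euzg
Final line 6: eznkw

Answer: eznkw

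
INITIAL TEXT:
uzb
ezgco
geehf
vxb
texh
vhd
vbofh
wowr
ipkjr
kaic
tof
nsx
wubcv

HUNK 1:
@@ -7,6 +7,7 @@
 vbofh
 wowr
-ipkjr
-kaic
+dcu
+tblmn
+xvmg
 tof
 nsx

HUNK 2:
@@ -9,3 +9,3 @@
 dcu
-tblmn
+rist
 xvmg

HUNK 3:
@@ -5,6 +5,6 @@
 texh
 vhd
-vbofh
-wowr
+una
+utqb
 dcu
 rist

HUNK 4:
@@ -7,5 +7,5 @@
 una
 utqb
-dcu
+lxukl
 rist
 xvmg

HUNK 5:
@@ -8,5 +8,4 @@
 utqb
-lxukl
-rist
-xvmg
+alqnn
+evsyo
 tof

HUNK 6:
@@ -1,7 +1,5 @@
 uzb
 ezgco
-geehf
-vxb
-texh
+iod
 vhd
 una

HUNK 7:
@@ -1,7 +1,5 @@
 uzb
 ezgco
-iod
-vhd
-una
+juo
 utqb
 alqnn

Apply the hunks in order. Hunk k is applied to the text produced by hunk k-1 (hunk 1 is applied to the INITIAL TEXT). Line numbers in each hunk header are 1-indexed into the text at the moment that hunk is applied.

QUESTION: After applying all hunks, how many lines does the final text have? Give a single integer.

Answer: 9

Derivation:
Hunk 1: at line 7 remove [ipkjr,kaic] add [dcu,tblmn,xvmg] -> 14 lines: uzb ezgco geehf vxb texh vhd vbofh wowr dcu tblmn xvmg tof nsx wubcv
Hunk 2: at line 9 remove [tblmn] add [rist] -> 14 lines: uzb ezgco geehf vxb texh vhd vbofh wowr dcu rist xvmg tof nsx wubcv
Hunk 3: at line 5 remove [vbofh,wowr] add [una,utqb] -> 14 lines: uzb ezgco geehf vxb texh vhd una utqb dcu rist xvmg tof nsx wubcv
Hunk 4: at line 7 remove [dcu] add [lxukl] -> 14 lines: uzb ezgco geehf vxb texh vhd una utqb lxukl rist xvmg tof nsx wubcv
Hunk 5: at line 8 remove [lxukl,rist,xvmg] add [alqnn,evsyo] -> 13 lines: uzb ezgco geehf vxb texh vhd una utqb alqnn evsyo tof nsx wubcv
Hunk 6: at line 1 remove [geehf,vxb,texh] add [iod] -> 11 lines: uzb ezgco iod vhd una utqb alqnn evsyo tof nsx wubcv
Hunk 7: at line 1 remove [iod,vhd,una] add [juo] -> 9 lines: uzb ezgco juo utqb alqnn evsyo tof nsx wubcv
Final line count: 9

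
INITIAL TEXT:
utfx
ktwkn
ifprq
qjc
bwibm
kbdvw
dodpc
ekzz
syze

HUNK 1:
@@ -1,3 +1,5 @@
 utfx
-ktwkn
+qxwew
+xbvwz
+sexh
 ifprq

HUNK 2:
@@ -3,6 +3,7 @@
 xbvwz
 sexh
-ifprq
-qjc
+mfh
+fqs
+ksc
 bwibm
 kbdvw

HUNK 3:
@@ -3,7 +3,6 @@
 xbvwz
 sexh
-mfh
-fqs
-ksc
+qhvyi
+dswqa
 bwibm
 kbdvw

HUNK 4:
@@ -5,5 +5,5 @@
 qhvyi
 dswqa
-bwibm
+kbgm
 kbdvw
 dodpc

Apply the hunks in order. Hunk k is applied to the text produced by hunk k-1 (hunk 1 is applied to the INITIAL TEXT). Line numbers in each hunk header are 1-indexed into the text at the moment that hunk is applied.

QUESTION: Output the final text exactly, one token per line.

Hunk 1: at line 1 remove [ktwkn] add [qxwew,xbvwz,sexh] -> 11 lines: utfx qxwew xbvwz sexh ifprq qjc bwibm kbdvw dodpc ekzz syze
Hunk 2: at line 3 remove [ifprq,qjc] add [mfh,fqs,ksc] -> 12 lines: utfx qxwew xbvwz sexh mfh fqs ksc bwibm kbdvw dodpc ekzz syze
Hunk 3: at line 3 remove [mfh,fqs,ksc] add [qhvyi,dswqa] -> 11 lines: utfx qxwew xbvwz sexh qhvyi dswqa bwibm kbdvw dodpc ekzz syze
Hunk 4: at line 5 remove [bwibm] add [kbgm] -> 11 lines: utfx qxwew xbvwz sexh qhvyi dswqa kbgm kbdvw dodpc ekzz syze

Answer: utfx
qxwew
xbvwz
sexh
qhvyi
dswqa
kbgm
kbdvw
dodpc
ekzz
syze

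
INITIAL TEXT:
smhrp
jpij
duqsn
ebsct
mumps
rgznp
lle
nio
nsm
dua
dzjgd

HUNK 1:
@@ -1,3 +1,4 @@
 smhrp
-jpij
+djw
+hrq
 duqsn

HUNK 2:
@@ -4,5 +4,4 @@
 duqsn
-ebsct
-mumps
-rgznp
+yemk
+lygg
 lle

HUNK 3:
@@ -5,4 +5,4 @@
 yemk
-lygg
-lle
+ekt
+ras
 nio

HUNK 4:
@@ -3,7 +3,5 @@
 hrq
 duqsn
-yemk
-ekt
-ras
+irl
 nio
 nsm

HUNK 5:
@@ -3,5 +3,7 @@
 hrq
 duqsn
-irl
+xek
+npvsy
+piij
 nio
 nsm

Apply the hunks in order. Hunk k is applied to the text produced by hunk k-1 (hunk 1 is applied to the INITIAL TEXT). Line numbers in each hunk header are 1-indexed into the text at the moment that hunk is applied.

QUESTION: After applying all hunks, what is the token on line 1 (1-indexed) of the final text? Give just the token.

Answer: smhrp

Derivation:
Hunk 1: at line 1 remove [jpij] add [djw,hrq] -> 12 lines: smhrp djw hrq duqsn ebsct mumps rgznp lle nio nsm dua dzjgd
Hunk 2: at line 4 remove [ebsct,mumps,rgznp] add [yemk,lygg] -> 11 lines: smhrp djw hrq duqsn yemk lygg lle nio nsm dua dzjgd
Hunk 3: at line 5 remove [lygg,lle] add [ekt,ras] -> 11 lines: smhrp djw hrq duqsn yemk ekt ras nio nsm dua dzjgd
Hunk 4: at line 3 remove [yemk,ekt,ras] add [irl] -> 9 lines: smhrp djw hrq duqsn irl nio nsm dua dzjgd
Hunk 5: at line 3 remove [irl] add [xek,npvsy,piij] -> 11 lines: smhrp djw hrq duqsn xek npvsy piij nio nsm dua dzjgd
Final line 1: smhrp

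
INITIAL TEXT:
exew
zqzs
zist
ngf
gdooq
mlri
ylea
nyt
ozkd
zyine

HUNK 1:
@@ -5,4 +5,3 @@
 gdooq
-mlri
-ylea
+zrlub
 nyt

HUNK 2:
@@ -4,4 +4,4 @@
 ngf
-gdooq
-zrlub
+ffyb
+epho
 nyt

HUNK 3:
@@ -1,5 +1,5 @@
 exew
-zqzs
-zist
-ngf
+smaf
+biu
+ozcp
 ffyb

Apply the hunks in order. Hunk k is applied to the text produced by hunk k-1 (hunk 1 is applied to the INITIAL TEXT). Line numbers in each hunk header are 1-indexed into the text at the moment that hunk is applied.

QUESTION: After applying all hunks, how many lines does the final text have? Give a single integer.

Hunk 1: at line 5 remove [mlri,ylea] add [zrlub] -> 9 lines: exew zqzs zist ngf gdooq zrlub nyt ozkd zyine
Hunk 2: at line 4 remove [gdooq,zrlub] add [ffyb,epho] -> 9 lines: exew zqzs zist ngf ffyb epho nyt ozkd zyine
Hunk 3: at line 1 remove [zqzs,zist,ngf] add [smaf,biu,ozcp] -> 9 lines: exew smaf biu ozcp ffyb epho nyt ozkd zyine
Final line count: 9

Answer: 9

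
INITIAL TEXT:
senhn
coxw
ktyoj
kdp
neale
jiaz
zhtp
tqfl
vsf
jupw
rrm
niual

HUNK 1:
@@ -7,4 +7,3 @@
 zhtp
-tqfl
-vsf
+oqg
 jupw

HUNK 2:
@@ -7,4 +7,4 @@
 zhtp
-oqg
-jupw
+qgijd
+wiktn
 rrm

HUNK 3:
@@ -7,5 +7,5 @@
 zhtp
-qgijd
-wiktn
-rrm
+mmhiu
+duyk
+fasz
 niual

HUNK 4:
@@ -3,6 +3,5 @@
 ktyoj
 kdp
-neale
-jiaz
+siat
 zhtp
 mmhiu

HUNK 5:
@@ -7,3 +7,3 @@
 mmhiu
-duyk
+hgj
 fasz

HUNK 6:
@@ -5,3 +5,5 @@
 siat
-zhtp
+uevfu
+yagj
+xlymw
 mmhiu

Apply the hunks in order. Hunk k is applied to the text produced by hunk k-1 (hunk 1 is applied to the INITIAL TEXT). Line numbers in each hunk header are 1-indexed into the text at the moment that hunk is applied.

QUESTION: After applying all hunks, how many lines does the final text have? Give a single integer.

Hunk 1: at line 7 remove [tqfl,vsf] add [oqg] -> 11 lines: senhn coxw ktyoj kdp neale jiaz zhtp oqg jupw rrm niual
Hunk 2: at line 7 remove [oqg,jupw] add [qgijd,wiktn] -> 11 lines: senhn coxw ktyoj kdp neale jiaz zhtp qgijd wiktn rrm niual
Hunk 3: at line 7 remove [qgijd,wiktn,rrm] add [mmhiu,duyk,fasz] -> 11 lines: senhn coxw ktyoj kdp neale jiaz zhtp mmhiu duyk fasz niual
Hunk 4: at line 3 remove [neale,jiaz] add [siat] -> 10 lines: senhn coxw ktyoj kdp siat zhtp mmhiu duyk fasz niual
Hunk 5: at line 7 remove [duyk] add [hgj] -> 10 lines: senhn coxw ktyoj kdp siat zhtp mmhiu hgj fasz niual
Hunk 6: at line 5 remove [zhtp] add [uevfu,yagj,xlymw] -> 12 lines: senhn coxw ktyoj kdp siat uevfu yagj xlymw mmhiu hgj fasz niual
Final line count: 12

Answer: 12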